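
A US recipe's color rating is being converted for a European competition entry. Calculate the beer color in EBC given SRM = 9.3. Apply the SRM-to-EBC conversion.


EBC = SRM · 1.97
EBC = 9.3 · 1.97

18.3210 EBC


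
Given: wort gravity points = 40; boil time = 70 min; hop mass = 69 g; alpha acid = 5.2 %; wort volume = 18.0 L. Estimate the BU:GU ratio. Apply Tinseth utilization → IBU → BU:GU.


U = 1.65·0.000125^(GP/1000)·(1−e^(−0.04t))/4.15;  IBU = (α/100)·m·U·1000/V;  BU:GU = IBU/GP
U = 1.65·0.000125^(40/1000)·(1−e^(−0.04·70))/4.15 = 0.2607
IBU = (5.2/100)·69·0.2607·1000/18.0 = 51.9572
BU:GU = 51.9572/40

1.2989


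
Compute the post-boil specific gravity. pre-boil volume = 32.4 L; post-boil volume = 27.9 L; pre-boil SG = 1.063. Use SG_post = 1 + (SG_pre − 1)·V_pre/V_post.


pts_pre = (1.063 − 1)·1000 = 63.0000
pts_post = 63.0000·32.4/27.9 = 73.1613
SG_post = 1 + 73.1613/1000

1.0732


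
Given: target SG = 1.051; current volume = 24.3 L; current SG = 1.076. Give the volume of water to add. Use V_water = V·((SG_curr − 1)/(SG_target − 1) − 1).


V_water = 24.3·((1.076 − 1)/(1.051 − 1) − 1)

11.9118 L


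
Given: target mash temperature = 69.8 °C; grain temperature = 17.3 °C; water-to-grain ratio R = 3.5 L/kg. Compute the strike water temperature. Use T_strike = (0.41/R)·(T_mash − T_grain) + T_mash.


T_strike = (0.41/3.5)·(69.8 − 17.3) + 69.8

75.9500 °C


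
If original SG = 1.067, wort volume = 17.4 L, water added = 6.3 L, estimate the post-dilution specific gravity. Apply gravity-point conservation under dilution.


SG_new = 1 + (SG_old − 1)·V_old/(V_old + V_water)
pts = (1.067 − 1)·1000·17.4/(17.4 + 6.3) = 49.1899
SG_new = 1 + 49.1899/1000

1.0492


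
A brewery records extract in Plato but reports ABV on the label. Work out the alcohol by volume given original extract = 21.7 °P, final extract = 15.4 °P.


SG = 259/(259 − P);  ABV = (OG − FG)·131.25
OG = 259/(259 − 21.7) = 1.0914
FG = 259/(259 − 15.4) = 1.0632
ABV = (1.0914 − 1.0632)·131.25

3.7048 % ABV


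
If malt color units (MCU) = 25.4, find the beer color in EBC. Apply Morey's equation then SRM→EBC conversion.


SRM = 1.4922·MCU^0.6859;  EBC = SRM·1.97
SRM = 1.4922·25.4^0.6859 = 13.7215
EBC = 13.7215·1.97

27.0314 EBC


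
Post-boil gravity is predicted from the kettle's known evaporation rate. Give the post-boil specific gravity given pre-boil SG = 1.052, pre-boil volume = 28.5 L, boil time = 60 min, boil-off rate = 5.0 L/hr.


V_post = V_pre − rate·(t/60);  SG_post = 1 + (SG_pre−1)·V_pre/V_post
V_post = 28.5 − 5.0·(60/60) = 23.5000
SG_post = 1 + (1.052 − 1)·28.5/23.5000

1.0631


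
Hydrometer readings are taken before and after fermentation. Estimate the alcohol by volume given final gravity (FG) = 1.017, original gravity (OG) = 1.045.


ABV = (OG − FG) · 131.25
ABV = (1.045 − 1.017) · 131.25

3.6750 % ABV


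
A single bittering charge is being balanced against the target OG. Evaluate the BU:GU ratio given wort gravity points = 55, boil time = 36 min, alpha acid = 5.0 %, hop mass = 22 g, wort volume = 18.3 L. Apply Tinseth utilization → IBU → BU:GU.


U = 1.65·0.000125^(GP/1000)·(1−e^(−0.04t))/4.15;  IBU = (α/100)·m·U·1000/V;  BU:GU = IBU/GP
U = 1.65·0.000125^(55/1000)·(1−e^(−0.04·36))/4.15 = 0.1851
IBU = (5.0/100)·22·0.1851·1000/18.3 = 11.1243
BU:GU = 11.1243/55

0.2023


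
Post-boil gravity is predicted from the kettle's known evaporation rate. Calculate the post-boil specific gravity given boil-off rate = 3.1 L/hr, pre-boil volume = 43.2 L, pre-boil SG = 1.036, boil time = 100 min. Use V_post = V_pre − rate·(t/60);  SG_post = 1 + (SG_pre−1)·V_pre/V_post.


V_post = 43.2 − 3.1·(100/60) = 38.0333
SG_post = 1 + (1.036 − 1)·43.2/38.0333

1.0409


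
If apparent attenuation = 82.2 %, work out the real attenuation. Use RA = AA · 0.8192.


RA = 82.2 · 0.8192

67.3382 %


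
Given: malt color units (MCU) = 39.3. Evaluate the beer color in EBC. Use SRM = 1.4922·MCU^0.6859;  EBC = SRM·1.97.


SRM = 1.4922·39.3^0.6859 = 18.5106
EBC = 18.5106·1.97

36.4659 EBC


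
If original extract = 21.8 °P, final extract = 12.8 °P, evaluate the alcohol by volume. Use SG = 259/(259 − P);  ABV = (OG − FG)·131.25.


OG = 259/(259 − 21.8) = 1.0919
FG = 259/(259 − 12.8) = 1.0520
ABV = (1.0919 − 1.0520)·131.25

5.2389 % ABV


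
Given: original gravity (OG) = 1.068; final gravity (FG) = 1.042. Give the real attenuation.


AA = (OG−FG)/(OG−1)·100;  RA = AA·0.8192
AA = (1.068 − 1.042)/(1.068 − 1)·100 = 38.2353
RA = 38.2353·0.8192

31.3224 %


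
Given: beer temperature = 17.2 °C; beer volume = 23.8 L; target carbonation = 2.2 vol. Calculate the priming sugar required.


residual = 14.695·(0.01821 + 0.09011·e^(−0.04·T));  sugar = (target − residual)·4.0·V
residual = 14.695·(0.01821 + 0.09011·e^(−0.04·17.2)) = 0.9331
sugar = (2.2 − 0.9331)·4.0·23.8

120.6093 g


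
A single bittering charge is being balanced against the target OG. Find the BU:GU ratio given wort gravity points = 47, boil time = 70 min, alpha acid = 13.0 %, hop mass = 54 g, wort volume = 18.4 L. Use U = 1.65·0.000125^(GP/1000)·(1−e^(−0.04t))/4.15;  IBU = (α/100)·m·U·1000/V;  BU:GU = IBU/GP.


U = 1.65·0.000125^(47/1000)·(1−e^(−0.04·70))/4.15 = 0.2448
IBU = (13.0/100)·54·0.2448·1000/18.4 = 93.3820
BU:GU = 93.3820/47

1.9869


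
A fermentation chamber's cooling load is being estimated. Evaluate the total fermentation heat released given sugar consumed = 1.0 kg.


Q = m_sugar · 590 kJ/kg
Q = 1.0 · 590

590.0000 kJ


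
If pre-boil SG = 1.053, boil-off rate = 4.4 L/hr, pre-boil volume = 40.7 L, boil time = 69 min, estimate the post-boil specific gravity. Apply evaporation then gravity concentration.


V_post = V_pre − rate·(t/60);  SG_post = 1 + (SG_pre−1)·V_pre/V_post
V_post = 40.7 − 4.4·(69/60) = 35.6400
SG_post = 1 + (1.053 − 1)·40.7/35.6400

1.0605


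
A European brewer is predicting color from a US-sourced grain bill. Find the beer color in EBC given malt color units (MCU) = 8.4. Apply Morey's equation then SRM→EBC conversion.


SRM = 1.4922·MCU^0.6859;  EBC = SRM·1.97
SRM = 1.4922·8.4^0.6859 = 6.4238
EBC = 6.4238·1.97

12.6548 EBC


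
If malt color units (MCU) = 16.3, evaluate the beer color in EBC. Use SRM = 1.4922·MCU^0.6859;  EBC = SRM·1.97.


SRM = 1.4922·16.3^0.6859 = 10.1220
EBC = 10.1220·1.97

19.9403 EBC


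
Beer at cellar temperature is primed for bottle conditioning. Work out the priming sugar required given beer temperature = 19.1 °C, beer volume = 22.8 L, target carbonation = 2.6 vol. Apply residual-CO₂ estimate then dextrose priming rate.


residual = 14.695·(0.01821 + 0.09011·e^(−0.04·T));  sugar = (target − residual)·4.0·V
residual = 14.695·(0.01821 + 0.09011·e^(−0.04·19.1)) = 0.8844
sugar = (2.6 − 0.8844)·4.0·22.8

156.4634 g


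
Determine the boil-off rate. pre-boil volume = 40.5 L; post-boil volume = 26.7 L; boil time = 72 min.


rate = (V_pre − V_post) / (t_min/60)
rate = (40.5 − 26.7) / (72/60)

11.5000 L/hr


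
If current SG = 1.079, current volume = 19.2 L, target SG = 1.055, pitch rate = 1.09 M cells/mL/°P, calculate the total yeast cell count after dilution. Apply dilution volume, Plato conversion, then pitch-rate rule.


V_w = V·((SG_c−1)/(SG_t−1)−1);  °P = 259 − 259/SG_t;  cells = rate·(V+V_w)·°P
V_w = 19.2·((1.079−1)/(1.055−1)−1) = 8.3782
V_final = 19.2 + 8.3782 = 27.5782
°P = 259 − 259/1.055 = 13.5024
cells = 1.09·27.5782·13.5024

405.8842 billion cells


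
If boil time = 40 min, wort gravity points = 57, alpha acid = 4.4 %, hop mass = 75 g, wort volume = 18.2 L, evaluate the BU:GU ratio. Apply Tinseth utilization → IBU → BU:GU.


U = 1.65·0.000125^(GP/1000)·(1−e^(−0.04t))/4.15;  IBU = (α/100)·m·U·1000/V;  BU:GU = IBU/GP
U = 1.65·0.000125^(57/1000)·(1−e^(−0.04·40))/4.15 = 0.1901
IBU = (4.4/100)·75·0.1901·1000/18.2 = 34.4716
BU:GU = 34.4716/57

0.6048


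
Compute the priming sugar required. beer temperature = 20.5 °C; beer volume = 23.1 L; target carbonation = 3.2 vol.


residual = 14.695·(0.01821 + 0.09011·e^(−0.04·T));  sugar = (target − residual)·4.0·V
residual = 14.695·(0.01821 + 0.09011·e^(−0.04·20.5)) = 0.8508
sugar = (3.2 − 0.8508)·4.0·23.1

217.0660 g


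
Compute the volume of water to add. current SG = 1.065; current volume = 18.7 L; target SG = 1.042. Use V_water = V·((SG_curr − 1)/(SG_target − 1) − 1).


V_water = 18.7·((1.065 − 1)/(1.042 − 1) − 1)

10.2405 L


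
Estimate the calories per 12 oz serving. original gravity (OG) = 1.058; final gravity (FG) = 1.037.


ABW = (OG−FG)·131.25·0.79/FG;  °P = 259 − 259/SG (for OG→OE and FG→AE);  RE = 0.1808·OE + 0.8192·AE;  Cal = (6.9·ABW + 4·(RE−0.1))·FG·3.55
ABW = (1.058 − 1.037)·131.25·0.79/1.037 = 2.0997
OE = 259 − 259/1.058 = 14.1985 °P
AE = 259 − 259/1.037 = 9.2411 °P
RE = 0.1808·14.1985 + 0.8192·9.2411 = 10.1374 °P
Cal = (6.9·2.0997 + 4·(10.1374−0.1))·1.037·3.55

201.1408 kcal


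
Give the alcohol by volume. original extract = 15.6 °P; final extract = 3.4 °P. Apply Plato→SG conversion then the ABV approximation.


SG = 259/(259 − P);  ABV = (OG − FG)·131.25
OG = 259/(259 − 15.6) = 1.0641
FG = 259/(259 − 3.4) = 1.0133
ABV = (1.0641 − 1.0133)·131.25

6.6662 % ABV


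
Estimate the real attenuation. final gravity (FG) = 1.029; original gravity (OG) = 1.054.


AA = (OG−FG)/(OG−1)·100;  RA = AA·0.8192
AA = (1.054 − 1.029)/(1.054 − 1)·100 = 46.2963
RA = 46.2963·0.8192

37.9259 %


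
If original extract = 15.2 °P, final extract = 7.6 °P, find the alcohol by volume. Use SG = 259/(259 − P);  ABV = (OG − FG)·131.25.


OG = 259/(259 − 15.2) = 1.0623
FG = 259/(259 − 7.6) = 1.0302
ABV = (1.0623 − 1.0302)·131.25

4.2152 % ABV


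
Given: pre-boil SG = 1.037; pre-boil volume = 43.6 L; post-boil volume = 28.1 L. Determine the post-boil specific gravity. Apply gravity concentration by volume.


SG_post = 1 + (SG_pre − 1)·V_pre/V_post
pts_pre = (1.037 − 1)·1000 = 37.0000
pts_post = 37.0000·43.6/28.1 = 57.4093
SG_post = 1 + 57.4093/1000

1.0574


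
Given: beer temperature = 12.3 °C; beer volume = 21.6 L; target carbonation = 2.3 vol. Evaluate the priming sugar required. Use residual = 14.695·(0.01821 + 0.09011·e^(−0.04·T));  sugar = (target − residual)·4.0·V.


residual = 14.695·(0.01821 + 0.09011·e^(−0.04·12.3)) = 1.0772
sugar = (2.3 − 1.0772)·4.0·21.6

105.6504 g


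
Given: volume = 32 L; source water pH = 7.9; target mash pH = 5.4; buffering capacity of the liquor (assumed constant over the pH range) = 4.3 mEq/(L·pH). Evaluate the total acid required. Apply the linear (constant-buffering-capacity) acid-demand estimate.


acid = buffering capacity · (pH_source − pH_target) · V
acid = 4.3 · (7.9 − 5.4) · 32

344.0000 mEq


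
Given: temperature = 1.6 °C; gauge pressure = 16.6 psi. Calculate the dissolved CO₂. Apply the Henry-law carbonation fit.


vols = (P + 14.695)·(0.01821 + 0.09011·e^(−0.04·T))
vols = (16.6 + 14.695)·(0.01821 + 0.09011·e^(−0.04·1.6))

3.2150 volumes


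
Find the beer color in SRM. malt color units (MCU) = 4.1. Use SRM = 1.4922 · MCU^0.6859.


SRM = 1.4922 · 4.1^0.6859

3.9277 SRM


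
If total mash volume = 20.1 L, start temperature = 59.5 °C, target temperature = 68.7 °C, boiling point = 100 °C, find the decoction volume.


V_dec = V_total·(T_target − T_start)/(T_boil − T_start)
V_dec = 20.1·(68.7 − 59.5)/(100 − 59.5)

4.5659 L


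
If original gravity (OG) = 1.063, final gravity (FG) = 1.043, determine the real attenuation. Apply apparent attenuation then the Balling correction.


AA = (OG−FG)/(OG−1)·100;  RA = AA·0.8192
AA = (1.063 − 1.043)/(1.063 − 1)·100 = 31.7460
RA = 31.7460·0.8192

26.0063 %


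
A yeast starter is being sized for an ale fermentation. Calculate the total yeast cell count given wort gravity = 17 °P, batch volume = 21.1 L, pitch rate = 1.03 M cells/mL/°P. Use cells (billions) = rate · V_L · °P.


cells = 1.03 · 21.1 · 17

369.4610 billion cells


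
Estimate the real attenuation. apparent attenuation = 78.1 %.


RA = AA · 0.8192
RA = 78.1 · 0.8192

63.9795 %


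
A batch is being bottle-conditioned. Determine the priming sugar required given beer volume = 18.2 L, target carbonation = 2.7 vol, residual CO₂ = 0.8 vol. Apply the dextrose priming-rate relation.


sugar = (target − residual)·4.0·V
sugar = (2.7 − 0.8)·4.0·18.2

138.3200 g


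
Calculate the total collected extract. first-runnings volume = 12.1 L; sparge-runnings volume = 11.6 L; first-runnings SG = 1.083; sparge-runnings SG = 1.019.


total = Σ (SG_i − 1)·1000·V_i
first = (1.083 − 1)·1000·12.1 = 1004.3000
sparge = (1.019 − 1)·1000·11.6 = 220.4000
total = 1004.3000 + 220.4000

1224.7000 gravity·L


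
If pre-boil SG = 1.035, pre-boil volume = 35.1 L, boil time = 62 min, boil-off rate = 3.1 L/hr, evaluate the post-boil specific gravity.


V_post = V_pre − rate·(t/60);  SG_post = 1 + (SG_pre−1)·V_pre/V_post
V_post = 35.1 − 3.1·(62/60) = 31.8967
SG_post = 1 + (1.035 − 1)·35.1/31.8967

1.0385


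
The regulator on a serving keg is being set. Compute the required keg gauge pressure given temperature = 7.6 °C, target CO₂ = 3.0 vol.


psi = vols/(0.01821 + 0.09011·e^(−0.04·T)) − 14.695
psi = 3.0/(0.01821 + 0.09011·e^(−0.04·7.6)) − 14.695

20.7247 psi


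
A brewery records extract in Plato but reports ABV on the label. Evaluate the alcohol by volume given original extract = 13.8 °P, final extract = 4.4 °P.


SG = 259/(259 − P);  ABV = (OG − FG)·131.25
OG = 259/(259 − 13.8) = 1.0563
FG = 259/(259 − 4.4) = 1.0173
ABV = (1.0563 − 1.0173)·131.25

5.1186 % ABV


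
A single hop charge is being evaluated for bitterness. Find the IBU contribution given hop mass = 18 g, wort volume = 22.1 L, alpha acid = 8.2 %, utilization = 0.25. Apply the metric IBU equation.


IBU = (α/100)·mass·U·1000 / V
IBU = (8.2/100)·18·0.25·1000 / 22.1

16.6968 IBU


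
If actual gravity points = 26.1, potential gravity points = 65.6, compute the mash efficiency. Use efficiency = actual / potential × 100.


efficiency = 26.1 / 65.6 × 100

39.7866 %


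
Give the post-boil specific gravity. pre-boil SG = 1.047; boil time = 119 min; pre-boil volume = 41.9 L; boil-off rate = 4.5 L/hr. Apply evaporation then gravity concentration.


V_post = V_pre − rate·(t/60);  SG_post = 1 + (SG_pre−1)·V_pre/V_post
V_post = 41.9 − 4.5·(119/60) = 32.9750
SG_post = 1 + (1.047 − 1)·41.9/32.9750

1.0597


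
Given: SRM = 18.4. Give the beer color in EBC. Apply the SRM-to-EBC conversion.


EBC = SRM · 1.97
EBC = 18.4 · 1.97

36.2480 EBC


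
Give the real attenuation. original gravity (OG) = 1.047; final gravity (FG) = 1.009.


AA = (OG−FG)/(OG−1)·100;  RA = AA·0.8192
AA = (1.047 − 1.009)/(1.047 − 1)·100 = 80.8511
RA = 80.8511·0.8192

66.2332 %


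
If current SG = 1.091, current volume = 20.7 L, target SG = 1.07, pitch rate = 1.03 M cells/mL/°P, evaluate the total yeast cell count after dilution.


V_w = V·((SG_c−1)/(SG_t−1)−1);  °P = 259 − 259/SG_t;  cells = rate·(V+V_w)·°P
V_w = 20.7·((1.091−1)/(1.07−1)−1) = 6.2100
V_final = 20.7 + 6.2100 = 26.9100
°P = 259 − 259/1.07 = 16.9439
cells = 1.03·26.9100·16.9439

469.6399 billion cells


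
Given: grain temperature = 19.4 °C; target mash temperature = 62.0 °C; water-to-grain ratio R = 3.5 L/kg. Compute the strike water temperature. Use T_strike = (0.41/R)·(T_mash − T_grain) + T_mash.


T_strike = (0.41/3.5)·(62.0 − 19.4) + 62.0

66.9903 °C


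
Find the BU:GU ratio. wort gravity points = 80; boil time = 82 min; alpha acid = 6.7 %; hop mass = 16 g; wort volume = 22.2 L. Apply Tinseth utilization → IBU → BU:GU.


U = 1.65·0.000125^(GP/1000)·(1−e^(−0.04t))/4.15;  IBU = (α/100)·m·U·1000/V;  BU:GU = IBU/GP
U = 1.65·0.000125^(80/1000)·(1−e^(−0.04·82))/4.15 = 0.1864
IBU = (6.7/100)·16·0.1864·1000/22.2 = 9.0027
BU:GU = 9.0027/80

0.1125


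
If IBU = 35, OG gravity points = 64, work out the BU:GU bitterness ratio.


BU:GU = IBU / OG_points
BU:GU = 35 / 64

0.5469


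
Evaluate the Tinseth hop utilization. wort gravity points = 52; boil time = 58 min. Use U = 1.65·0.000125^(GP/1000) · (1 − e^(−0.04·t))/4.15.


bigness = 1.65·0.000125^(52/1000) = 1.0340
boil_factor = (1 − e^(−0.04·58))/4.15 = 0.2173
U = 1.0340 · 0.2173

0.2247


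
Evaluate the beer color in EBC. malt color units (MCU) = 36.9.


SRM = 1.4922·MCU^0.6859;  EBC = SRM·1.97
SRM = 1.4922·36.9^0.6859 = 17.7276
EBC = 17.7276·1.97

34.9234 EBC


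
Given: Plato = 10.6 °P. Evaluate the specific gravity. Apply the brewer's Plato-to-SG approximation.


SG = 259/(259 − P)
SG = 259/(259 − 10.6)

1.0427


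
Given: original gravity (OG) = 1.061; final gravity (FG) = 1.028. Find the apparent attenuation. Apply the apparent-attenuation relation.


AA = (OG − FG)/(OG − 1) · 100
AA = (1.061 − 1.028)/(1.061 − 1) · 100

54.0984 %


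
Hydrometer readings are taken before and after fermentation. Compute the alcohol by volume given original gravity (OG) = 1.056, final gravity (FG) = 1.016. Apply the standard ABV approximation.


ABV = (OG − FG) · 131.25
ABV = (1.056 − 1.016) · 131.25

5.2500 % ABV


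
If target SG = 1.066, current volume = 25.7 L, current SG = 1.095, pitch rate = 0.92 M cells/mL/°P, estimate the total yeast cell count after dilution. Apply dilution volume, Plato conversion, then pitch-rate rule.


V_w = V·((SG_c−1)/(SG_t−1)−1);  °P = 259 − 259/SG_t;  cells = rate·(V+V_w)·°P
V_w = 25.7·((1.095−1)/(1.066−1)−1) = 11.2924
V_final = 25.7 + 11.2924 = 36.9924
°P = 259 − 259/1.066 = 16.0356
cells = 0.92·36.9924·16.0356

545.7417 billion cells


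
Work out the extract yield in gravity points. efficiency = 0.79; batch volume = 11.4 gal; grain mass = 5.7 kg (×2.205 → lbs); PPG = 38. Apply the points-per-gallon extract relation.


points = lbs × PPG × eff / vol
lbs = 5.7 × 2.205 = 12.5685
points = 12.5685 × 38 × 0.79 / 11.4

33.0971 points


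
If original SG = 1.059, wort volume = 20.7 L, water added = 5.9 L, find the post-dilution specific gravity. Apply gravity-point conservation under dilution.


SG_new = 1 + (SG_old − 1)·V_old/(V_old + V_water)
pts = (1.059 − 1)·1000·20.7/(20.7 + 5.9) = 45.9135
SG_new = 1 + 45.9135/1000

1.0459


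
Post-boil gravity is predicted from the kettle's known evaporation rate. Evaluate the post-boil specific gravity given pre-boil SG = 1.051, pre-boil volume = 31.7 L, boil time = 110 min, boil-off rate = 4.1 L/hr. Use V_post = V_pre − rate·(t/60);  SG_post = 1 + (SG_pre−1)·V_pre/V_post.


V_post = 31.7 − 4.1·(110/60) = 24.1833
SG_post = 1 + (1.051 − 1)·31.7/24.1833

1.0669


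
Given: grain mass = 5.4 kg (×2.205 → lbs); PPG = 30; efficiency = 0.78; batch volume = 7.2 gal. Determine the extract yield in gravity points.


points = lbs × PPG × eff / vol
lbs = 5.4 × 2.205 = 11.9070
points = 11.9070 × 30 × 0.78 / 7.2

38.6977 points


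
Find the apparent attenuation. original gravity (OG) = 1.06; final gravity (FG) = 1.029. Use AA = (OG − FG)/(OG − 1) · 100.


AA = (1.06 − 1.029)/(1.06 − 1) · 100

51.6667 %


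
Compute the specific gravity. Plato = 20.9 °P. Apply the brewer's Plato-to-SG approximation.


SG = 259/(259 − P)
SG = 259/(259 − 20.9)

1.0878


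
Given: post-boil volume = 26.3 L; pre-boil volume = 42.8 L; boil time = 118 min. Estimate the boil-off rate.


rate = (V_pre − V_post) / (t_min/60)
rate = (42.8 − 26.3) / (118/60)

8.3898 L/hr


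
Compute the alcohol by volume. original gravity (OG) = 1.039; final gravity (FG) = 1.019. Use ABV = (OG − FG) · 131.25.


ABV = (1.039 − 1.019) · 131.25

2.6250 % ABV


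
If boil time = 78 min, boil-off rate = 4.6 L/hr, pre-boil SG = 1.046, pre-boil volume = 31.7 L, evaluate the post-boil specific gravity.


V_post = V_pre − rate·(t/60);  SG_post = 1 + (SG_pre−1)·V_pre/V_post
V_post = 31.7 − 4.6·(78/60) = 25.7200
SG_post = 1 + (1.046 − 1)·31.7/25.7200

1.0567


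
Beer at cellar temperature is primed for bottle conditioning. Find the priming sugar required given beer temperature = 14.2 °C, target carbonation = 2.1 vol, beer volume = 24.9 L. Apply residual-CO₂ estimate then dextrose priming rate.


residual = 14.695·(0.01821 + 0.09011·e^(−0.04·T));  sugar = (target − residual)·4.0·V
residual = 14.695·(0.01821 + 0.09011·e^(−0.04·14.2)) = 1.0179
sugar = (2.1 − 1.0179)·4.0·24.9

107.7727 g


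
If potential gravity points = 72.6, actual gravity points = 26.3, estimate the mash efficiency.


efficiency = actual / potential × 100
efficiency = 26.3 / 72.6 × 100

36.2259 %


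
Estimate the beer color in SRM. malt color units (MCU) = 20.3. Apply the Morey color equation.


SRM = 1.4922 · MCU^0.6859
SRM = 1.4922 · 20.3^0.6859

11.7663 SRM


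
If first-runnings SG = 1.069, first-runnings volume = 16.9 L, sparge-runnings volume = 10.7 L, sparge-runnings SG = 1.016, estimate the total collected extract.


total = Σ (SG_i − 1)·1000·V_i
first = (1.069 − 1)·1000·16.9 = 1166.1000
sparge = (1.016 − 1)·1000·10.7 = 171.2000
total = 1166.1000 + 171.2000

1337.3000 gravity·L


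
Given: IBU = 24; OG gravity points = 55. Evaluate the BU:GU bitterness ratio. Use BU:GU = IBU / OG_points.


BU:GU = 24 / 55

0.4364


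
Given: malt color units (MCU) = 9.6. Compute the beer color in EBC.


SRM = 1.4922·MCU^0.6859;  EBC = SRM·1.97
SRM = 1.4922·9.6^0.6859 = 7.0399
EBC = 7.0399·1.97

13.8686 EBC


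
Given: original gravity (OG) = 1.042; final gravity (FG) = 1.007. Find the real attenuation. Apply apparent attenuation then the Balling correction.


AA = (OG−FG)/(OG−1)·100;  RA = AA·0.8192
AA = (1.042 − 1.007)/(1.042 − 1)·100 = 83.3333
RA = 83.3333·0.8192

68.2667 %


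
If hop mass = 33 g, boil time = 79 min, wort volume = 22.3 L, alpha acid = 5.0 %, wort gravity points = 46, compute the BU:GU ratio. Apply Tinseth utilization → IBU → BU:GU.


U = 1.65·0.000125^(GP/1000)·(1−e^(−0.04t))/4.15;  IBU = (α/100)·m·U·1000/V;  BU:GU = IBU/GP
U = 1.65·0.000125^(46/1000)·(1−e^(−0.04·79))/4.15 = 0.2518
IBU = (5.0/100)·33·0.2518·1000/22.3 = 18.6314
BU:GU = 18.6314/46

0.4050


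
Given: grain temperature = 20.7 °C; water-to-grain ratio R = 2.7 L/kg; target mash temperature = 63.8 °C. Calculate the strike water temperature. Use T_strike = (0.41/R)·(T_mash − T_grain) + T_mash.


T_strike = (0.41/2.7)·(63.8 − 20.7) + 63.8

70.3448 °C


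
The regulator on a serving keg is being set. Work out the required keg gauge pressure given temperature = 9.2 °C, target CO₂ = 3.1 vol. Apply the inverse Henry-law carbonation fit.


psi = vols/(0.01821 + 0.09011·e^(−0.04·T)) − 14.695
psi = 3.1/(0.01821 + 0.09011·e^(−0.04·9.2)) − 14.695

23.7777 psi


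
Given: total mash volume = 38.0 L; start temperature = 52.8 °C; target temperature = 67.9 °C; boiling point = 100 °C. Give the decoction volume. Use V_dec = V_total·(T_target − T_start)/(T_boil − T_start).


V_dec = 38.0·(67.9 − 52.8)/(100 − 52.8)

12.1568 L


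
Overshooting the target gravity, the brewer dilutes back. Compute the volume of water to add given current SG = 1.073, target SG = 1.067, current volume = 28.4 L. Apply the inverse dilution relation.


V_water = V·((SG_curr − 1)/(SG_target − 1) − 1)
V_water = 28.4·((1.073 − 1)/(1.067 − 1) − 1)

2.5433 L


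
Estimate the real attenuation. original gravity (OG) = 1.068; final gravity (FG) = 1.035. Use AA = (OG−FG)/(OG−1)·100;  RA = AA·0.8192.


AA = (1.068 − 1.035)/(1.068 − 1)·100 = 48.5294
RA = 48.5294·0.8192

39.7553 %


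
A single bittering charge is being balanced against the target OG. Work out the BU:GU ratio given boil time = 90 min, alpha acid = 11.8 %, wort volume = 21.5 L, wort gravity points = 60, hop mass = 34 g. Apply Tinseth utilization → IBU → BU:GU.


U = 1.65·0.000125^(GP/1000)·(1−e^(−0.04t))/4.15;  IBU = (α/100)·m·U·1000/V;  BU:GU = IBU/GP
U = 1.65·0.000125^(60/1000)·(1−e^(−0.04·90))/4.15 = 0.2255
IBU = (11.8/100)·34·0.2255·1000/21.5 = 42.0863
BU:GU = 42.0863/60

0.7014


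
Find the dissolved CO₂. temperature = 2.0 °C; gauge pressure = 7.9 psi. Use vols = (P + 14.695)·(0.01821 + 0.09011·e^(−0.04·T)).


vols = (7.9 + 14.695)·(0.01821 + 0.09011·e^(−0.04·2.0))

2.2910 volumes


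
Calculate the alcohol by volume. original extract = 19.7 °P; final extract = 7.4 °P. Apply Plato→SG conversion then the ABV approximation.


SG = 259/(259 − P);  ABV = (OG − FG)·131.25
OG = 259/(259 − 19.7) = 1.0823
FG = 259/(259 − 7.4) = 1.0294
ABV = (1.0823 − 1.0294)·131.25

6.9447 % ABV


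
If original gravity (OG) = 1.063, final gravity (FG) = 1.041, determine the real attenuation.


AA = (OG−FG)/(OG−1)·100;  RA = AA·0.8192
AA = (1.063 − 1.041)/(1.063 − 1)·100 = 34.9206
RA = 34.9206·0.8192

28.6070 %


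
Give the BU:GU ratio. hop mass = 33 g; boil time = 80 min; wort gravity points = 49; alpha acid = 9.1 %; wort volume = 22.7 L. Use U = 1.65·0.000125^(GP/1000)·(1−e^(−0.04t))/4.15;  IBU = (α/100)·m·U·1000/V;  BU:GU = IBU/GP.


U = 1.65·0.000125^(49/1000)·(1−e^(−0.04·80))/4.15 = 0.2455
IBU = (9.1/100)·33·0.2455·1000/22.7 = 32.4818
BU:GU = 32.4818/49

0.6629


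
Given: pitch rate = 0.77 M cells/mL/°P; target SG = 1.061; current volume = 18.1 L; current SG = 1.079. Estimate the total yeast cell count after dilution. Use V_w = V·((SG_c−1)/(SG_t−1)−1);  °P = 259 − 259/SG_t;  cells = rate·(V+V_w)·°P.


V_w = 18.1·((1.079−1)/(1.061−1)−1) = 5.3410
V_final = 18.1 + 5.3410 = 23.4410
°P = 259 − 259/1.061 = 14.8907
cells = 0.77·23.4410·14.8907

268.7700 billion cells


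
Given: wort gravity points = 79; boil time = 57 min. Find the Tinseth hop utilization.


U = 1.65·0.000125^(GP/1000) · (1 − e^(−0.04·t))/4.15
bigness = 1.65·0.000125^(79/1000) = 0.8112
boil_factor = (1 − e^(−0.04·57))/4.15 = 0.2163
U = 0.8112 · 0.2163

0.1755


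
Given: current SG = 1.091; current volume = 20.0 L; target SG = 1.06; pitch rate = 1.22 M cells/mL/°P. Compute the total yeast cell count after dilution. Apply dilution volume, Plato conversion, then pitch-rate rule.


V_w = V·((SG_c−1)/(SG_t−1)−1);  °P = 259 − 259/SG_t;  cells = rate·(V+V_w)·°P
V_w = 20.0·((1.091−1)/(1.06−1)−1) = 10.3333
V_final = 20.0 + 10.3333 = 30.3333
°P = 259 − 259/1.06 = 14.6604
cells = 1.22·30.3333·14.6604

542.5317 billion cells


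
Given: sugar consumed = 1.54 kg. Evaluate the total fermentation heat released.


Q = m_sugar · 590 kJ/kg
Q = 1.54 · 590

908.6000 kJ


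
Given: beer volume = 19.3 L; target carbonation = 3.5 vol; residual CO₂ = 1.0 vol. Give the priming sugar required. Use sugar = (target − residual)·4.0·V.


sugar = (3.5 − 1.0)·4.0·19.3

193.0000 g


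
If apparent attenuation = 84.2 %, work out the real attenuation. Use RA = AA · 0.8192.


RA = 84.2 · 0.8192

68.9766 %


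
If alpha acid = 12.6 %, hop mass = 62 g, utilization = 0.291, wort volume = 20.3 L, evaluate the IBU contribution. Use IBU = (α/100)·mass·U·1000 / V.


IBU = (12.6/100)·62·0.291·1000 / 20.3

111.9848 IBU


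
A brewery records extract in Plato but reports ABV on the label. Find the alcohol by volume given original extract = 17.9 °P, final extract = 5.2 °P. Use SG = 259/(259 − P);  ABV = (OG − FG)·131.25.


OG = 259/(259 − 17.9) = 1.0742
FG = 259/(259 − 5.2) = 1.0205
ABV = (1.0742 − 1.0205)·131.25

7.0553 % ABV


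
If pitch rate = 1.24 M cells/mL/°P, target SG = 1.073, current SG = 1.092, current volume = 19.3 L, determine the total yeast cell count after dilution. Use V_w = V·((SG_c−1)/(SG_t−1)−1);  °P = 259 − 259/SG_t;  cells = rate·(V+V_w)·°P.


V_w = 19.3·((1.092−1)/(1.073−1)−1) = 5.0233
V_final = 19.3 + 5.0233 = 24.3233
°P = 259 − 259/1.073 = 17.6207
cells = 1.24·24.3233·17.6207

531.4554 billion cells


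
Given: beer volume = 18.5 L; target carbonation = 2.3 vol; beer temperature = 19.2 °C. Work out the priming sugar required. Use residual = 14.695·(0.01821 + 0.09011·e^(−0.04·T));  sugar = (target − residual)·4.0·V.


residual = 14.695·(0.01821 + 0.09011·e^(−0.04·19.2)) = 0.8819
sugar = (2.3 − 0.8819)·4.0·18.5

104.9372 g


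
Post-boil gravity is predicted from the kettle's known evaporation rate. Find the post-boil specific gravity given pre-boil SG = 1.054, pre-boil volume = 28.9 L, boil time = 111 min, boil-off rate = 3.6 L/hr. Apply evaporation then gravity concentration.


V_post = V_pre − rate·(t/60);  SG_post = 1 + (SG_pre−1)·V_pre/V_post
V_post = 28.9 − 3.6·(111/60) = 22.2400
SG_post = 1 + (1.054 − 1)·28.9/22.2400

1.0702


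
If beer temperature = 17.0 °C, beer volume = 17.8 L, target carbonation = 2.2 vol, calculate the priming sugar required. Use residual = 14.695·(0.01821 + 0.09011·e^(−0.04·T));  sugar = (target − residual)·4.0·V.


residual = 14.695·(0.01821 + 0.09011·e^(−0.04·17.0)) = 0.9384
sugar = (2.2 − 0.9384)·4.0·17.8

89.8230 g


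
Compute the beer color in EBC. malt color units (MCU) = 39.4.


SRM = 1.4922·MCU^0.6859;  EBC = SRM·1.97
SRM = 1.4922·39.4^0.6859 = 18.5429
EBC = 18.5429·1.97

36.5295 EBC


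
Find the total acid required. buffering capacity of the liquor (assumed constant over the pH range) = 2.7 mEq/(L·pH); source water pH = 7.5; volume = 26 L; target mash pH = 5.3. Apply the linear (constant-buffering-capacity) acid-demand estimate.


acid = buffering capacity · (pH_source − pH_target) · V
acid = 2.7 · (7.5 − 5.3) · 26

154.4400 mEq


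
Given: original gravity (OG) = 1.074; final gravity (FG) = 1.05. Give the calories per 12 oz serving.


ABW = (OG−FG)·131.25·0.79/FG;  °P = 259 − 259/SG (for OG→OE and FG→AE);  RE = 0.1808·OE + 0.8192·AE;  Cal = (6.9·ABW + 4·(RE−0.1))·FG·3.55
ABW = (1.074 − 1.05)·131.25·0.79/1.05 = 2.3700
OE = 259 − 259/1.074 = 17.8454 °P
AE = 259 − 259/1.05 = 12.3333 °P
RE = 0.1808·17.8454 + 0.8192·12.3333 = 13.3299 °P
Cal = (6.9·2.3700 + 4·(13.3299−0.1))·1.05·3.55

258.2139 kcal


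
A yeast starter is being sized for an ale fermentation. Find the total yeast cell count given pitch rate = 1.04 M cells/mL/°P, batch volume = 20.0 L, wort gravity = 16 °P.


cells (billions) = rate · V_L · °P
cells = 1.04 · 20.0 · 16

332.8000 billion cells


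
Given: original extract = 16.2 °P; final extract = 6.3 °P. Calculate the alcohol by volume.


SG = 259/(259 − P);  ABV = (OG − FG)·131.25
OG = 259/(259 − 16.2) = 1.0667
FG = 259/(259 − 6.3) = 1.0249
ABV = (1.0667 − 1.0249)·131.25

5.4850 % ABV


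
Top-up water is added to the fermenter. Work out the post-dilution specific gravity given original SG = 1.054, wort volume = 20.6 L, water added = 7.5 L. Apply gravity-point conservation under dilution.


SG_new = 1 + (SG_old − 1)·V_old/(V_old + V_water)
pts = (1.054 − 1)·1000·20.6/(20.6 + 7.5) = 39.5872
SG_new = 1 + 39.5872/1000

1.0396


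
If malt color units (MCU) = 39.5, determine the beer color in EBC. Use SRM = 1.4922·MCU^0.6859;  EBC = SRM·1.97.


SRM = 1.4922·39.5^0.6859 = 18.5752
EBC = 18.5752·1.97

36.5931 EBC


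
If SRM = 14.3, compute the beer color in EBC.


EBC = SRM · 1.97
EBC = 14.3 · 1.97

28.1710 EBC


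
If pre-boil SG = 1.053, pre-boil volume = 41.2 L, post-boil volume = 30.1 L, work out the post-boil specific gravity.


SG_post = 1 + (SG_pre − 1)·V_pre/V_post
pts_pre = (1.053 − 1)·1000 = 53.0000
pts_post = 53.0000·41.2/30.1 = 72.5449
SG_post = 1 + 72.5449/1000

1.0725


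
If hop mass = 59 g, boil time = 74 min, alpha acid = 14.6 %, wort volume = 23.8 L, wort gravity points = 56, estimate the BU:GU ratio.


U = 1.65·0.000125^(GP/1000)·(1−e^(−0.04t))/4.15;  IBU = (α/100)·m·U·1000/V;  BU:GU = IBU/GP
U = 1.65·0.000125^(56/1000)·(1−e^(−0.04·74))/4.15 = 0.2279
IBU = (14.6/100)·59·0.2279·1000/23.8 = 82.4863
BU:GU = 82.4863/56

1.4730


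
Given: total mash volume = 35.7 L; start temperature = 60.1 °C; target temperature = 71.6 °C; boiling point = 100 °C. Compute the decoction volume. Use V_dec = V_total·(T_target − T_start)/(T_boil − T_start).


V_dec = 35.7·(71.6 − 60.1)/(100 − 60.1)

10.2895 L


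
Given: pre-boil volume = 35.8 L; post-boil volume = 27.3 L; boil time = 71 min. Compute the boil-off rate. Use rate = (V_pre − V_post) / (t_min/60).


rate = (35.8 − 27.3) / (71/60)

7.1831 L/hr


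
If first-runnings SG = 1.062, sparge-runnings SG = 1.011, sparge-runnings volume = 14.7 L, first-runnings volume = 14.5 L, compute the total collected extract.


total = Σ (SG_i − 1)·1000·V_i
first = (1.062 − 1)·1000·14.5 = 899.0000
sparge = (1.011 − 1)·1000·14.7 = 161.7000
total = 899.0000 + 161.7000

1060.7000 gravity·L


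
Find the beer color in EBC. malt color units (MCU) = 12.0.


SRM = 1.4922·MCU^0.6859;  EBC = SRM·1.97
SRM = 1.4922·12.0^0.6859 = 8.2042
EBC = 8.2042·1.97

16.1623 EBC


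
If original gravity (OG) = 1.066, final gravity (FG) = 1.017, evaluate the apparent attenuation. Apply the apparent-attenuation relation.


AA = (OG − FG)/(OG − 1) · 100
AA = (1.066 − 1.017)/(1.066 − 1) · 100

74.2424 %


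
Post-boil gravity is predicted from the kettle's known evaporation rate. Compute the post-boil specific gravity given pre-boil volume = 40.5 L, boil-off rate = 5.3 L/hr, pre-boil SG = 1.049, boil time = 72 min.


V_post = V_pre − rate·(t/60);  SG_post = 1 + (SG_pre−1)·V_pre/V_post
V_post = 40.5 − 5.3·(72/60) = 34.1400
SG_post = 1 + (1.049 − 1)·40.5/34.1400

1.0581


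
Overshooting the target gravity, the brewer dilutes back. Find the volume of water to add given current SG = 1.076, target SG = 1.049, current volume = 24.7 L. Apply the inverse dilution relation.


V_water = V·((SG_curr − 1)/(SG_target − 1) − 1)
V_water = 24.7·((1.076 − 1)/(1.049 − 1) − 1)

13.6102 L


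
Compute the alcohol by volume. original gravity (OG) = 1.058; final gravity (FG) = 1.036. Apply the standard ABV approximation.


ABV = (OG − FG) · 131.25
ABV = (1.058 − 1.036) · 131.25

2.8875 % ABV


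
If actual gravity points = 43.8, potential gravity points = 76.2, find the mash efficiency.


efficiency = actual / potential × 100
efficiency = 43.8 / 76.2 × 100

57.4803 %


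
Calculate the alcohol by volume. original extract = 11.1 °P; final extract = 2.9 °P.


SG = 259/(259 − P);  ABV = (OG − FG)·131.25
OG = 259/(259 − 11.1) = 1.0448
FG = 259/(259 − 2.9) = 1.0113
ABV = (1.0448 − 1.0113)·131.25

4.3906 % ABV


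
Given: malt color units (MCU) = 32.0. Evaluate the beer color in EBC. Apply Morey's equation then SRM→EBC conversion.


SRM = 1.4922·MCU^0.6859;  EBC = SRM·1.97
SRM = 1.4922·32.0^0.6859 = 16.0772
EBC = 16.0772·1.97

31.6720 EBC


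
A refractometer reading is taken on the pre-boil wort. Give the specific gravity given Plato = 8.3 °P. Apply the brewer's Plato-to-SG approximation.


SG = 259/(259 − P)
SG = 259/(259 − 8.3)

1.0331


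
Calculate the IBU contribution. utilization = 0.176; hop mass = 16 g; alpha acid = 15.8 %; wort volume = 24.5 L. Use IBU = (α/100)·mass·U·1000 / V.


IBU = (15.8/100)·16·0.176·1000 / 24.5

18.1603 IBU


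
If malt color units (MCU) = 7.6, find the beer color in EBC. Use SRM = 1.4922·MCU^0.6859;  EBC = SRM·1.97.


SRM = 1.4922·7.6^0.6859 = 5.9976
EBC = 5.9976·1.97

11.8153 EBC


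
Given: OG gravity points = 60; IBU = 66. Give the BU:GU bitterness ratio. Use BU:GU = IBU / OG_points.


BU:GU = 66 / 60

1.1000


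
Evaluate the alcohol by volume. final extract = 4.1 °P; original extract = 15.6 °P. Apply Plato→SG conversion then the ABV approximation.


SG = 259/(259 − P);  ABV = (OG − FG)·131.25
OG = 259/(259 − 15.6) = 1.0641
FG = 259/(259 − 4.1) = 1.0161
ABV = (1.0641 − 1.0161)·131.25

6.3010 % ABV


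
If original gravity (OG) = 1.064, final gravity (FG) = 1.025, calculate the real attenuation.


AA = (OG−FG)/(OG−1)·100;  RA = AA·0.8192
AA = (1.064 − 1.025)/(1.064 − 1)·100 = 60.9375
RA = 60.9375·0.8192

49.9200 %


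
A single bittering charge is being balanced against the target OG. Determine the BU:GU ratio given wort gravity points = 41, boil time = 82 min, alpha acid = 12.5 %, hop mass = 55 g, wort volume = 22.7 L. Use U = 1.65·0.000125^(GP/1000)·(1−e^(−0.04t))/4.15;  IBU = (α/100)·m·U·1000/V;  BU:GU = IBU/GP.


U = 1.65·0.000125^(41/1000)·(1−e^(−0.04·82))/4.15 = 0.2647
IBU = (12.5/100)·55·0.2647·1000/22.7 = 80.1676
BU:GU = 80.1676/41

1.9553


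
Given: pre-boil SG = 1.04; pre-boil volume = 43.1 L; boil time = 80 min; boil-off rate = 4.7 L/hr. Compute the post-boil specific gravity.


V_post = V_pre − rate·(t/60);  SG_post = 1 + (SG_pre−1)·V_pre/V_post
V_post = 43.1 − 4.7·(80/60) = 36.8333
SG_post = 1 + (1.04 − 1)·43.1/36.8333

1.0468


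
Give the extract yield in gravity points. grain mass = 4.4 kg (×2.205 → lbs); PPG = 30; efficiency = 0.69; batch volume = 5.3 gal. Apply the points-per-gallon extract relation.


points = lbs × PPG × eff / vol
lbs = 4.4 × 2.205 = 9.7020
points = 9.7020 × 30 × 0.69 / 5.3

37.8927 points


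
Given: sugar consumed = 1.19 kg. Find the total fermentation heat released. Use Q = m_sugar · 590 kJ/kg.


Q = 1.19 · 590

702.1000 kJ


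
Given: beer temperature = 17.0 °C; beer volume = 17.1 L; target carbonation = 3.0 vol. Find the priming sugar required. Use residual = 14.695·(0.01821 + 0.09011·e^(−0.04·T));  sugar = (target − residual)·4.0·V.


residual = 14.695·(0.01821 + 0.09011·e^(−0.04·17.0)) = 0.9384
sugar = (3.0 − 0.9384)·4.0·17.1

141.0106 g


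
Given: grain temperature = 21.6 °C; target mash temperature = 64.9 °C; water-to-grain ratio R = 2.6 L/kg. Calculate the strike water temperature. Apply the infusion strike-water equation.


T_strike = (0.41/R)·(T_mash − T_grain) + T_mash
T_strike = (0.41/2.6)·(64.9 − 21.6) + 64.9

71.7281 °C


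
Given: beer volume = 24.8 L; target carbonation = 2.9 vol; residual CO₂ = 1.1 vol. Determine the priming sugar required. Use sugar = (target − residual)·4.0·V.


sugar = (2.9 − 1.1)·4.0·24.8

178.5600 g


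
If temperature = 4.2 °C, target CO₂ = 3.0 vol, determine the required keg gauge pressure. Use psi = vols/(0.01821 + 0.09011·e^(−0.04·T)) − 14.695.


psi = 3.0/(0.01821 + 0.09011·e^(−0.04·4.2)) − 14.695

17.0898 psi


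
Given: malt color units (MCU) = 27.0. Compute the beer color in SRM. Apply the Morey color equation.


SRM = 1.4922 · MCU^0.6859
SRM = 1.4922 · 27.0^0.6859

14.3087 SRM


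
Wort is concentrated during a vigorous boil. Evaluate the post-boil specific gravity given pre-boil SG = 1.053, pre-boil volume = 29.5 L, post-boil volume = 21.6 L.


SG_post = 1 + (SG_pre − 1)·V_pre/V_post
pts_pre = (1.053 − 1)·1000 = 53.0000
pts_post = 53.0000·29.5/21.6 = 72.3843
SG_post = 1 + 72.3843/1000

1.0724


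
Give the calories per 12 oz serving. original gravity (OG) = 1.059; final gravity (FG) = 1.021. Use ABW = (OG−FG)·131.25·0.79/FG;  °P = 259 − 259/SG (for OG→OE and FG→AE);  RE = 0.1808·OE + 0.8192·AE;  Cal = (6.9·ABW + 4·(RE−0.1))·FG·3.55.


ABW = (1.059 − 1.021)·131.25·0.79/1.021 = 3.8591
OE = 259 − 259/1.059 = 14.4297 °P
AE = 259 − 259/1.021 = 5.3271 °P
RE = 0.1808·14.4297 + 0.8192·5.3271 = 6.9729 °P
Cal = (6.9·3.8591 + 4·(6.9729−0.1))·1.021·3.55

196.1575 kcal
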